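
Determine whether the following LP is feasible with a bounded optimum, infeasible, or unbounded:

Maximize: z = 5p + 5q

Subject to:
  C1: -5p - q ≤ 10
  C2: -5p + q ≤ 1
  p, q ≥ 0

Unbounded (objective can increase without bound)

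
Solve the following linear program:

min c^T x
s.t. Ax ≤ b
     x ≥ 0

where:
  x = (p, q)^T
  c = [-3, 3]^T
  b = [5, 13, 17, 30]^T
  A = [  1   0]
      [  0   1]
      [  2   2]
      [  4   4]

Evaluate the objective at each vertex of the feasible region:
  z(0, 0) = 0
  z(5, 0) = -15  ←
  z(5, 2.5) = -7.5
  z(0, 7.5) = 22.5
The minimum is at p = 5, q = 0.

p = 5, q = 0, z = -15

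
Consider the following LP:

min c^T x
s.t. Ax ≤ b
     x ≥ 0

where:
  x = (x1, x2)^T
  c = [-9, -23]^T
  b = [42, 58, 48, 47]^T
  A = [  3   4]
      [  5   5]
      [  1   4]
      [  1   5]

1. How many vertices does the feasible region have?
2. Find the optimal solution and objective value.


1. 5
2. x1 = 2, x2 = 9, z = -225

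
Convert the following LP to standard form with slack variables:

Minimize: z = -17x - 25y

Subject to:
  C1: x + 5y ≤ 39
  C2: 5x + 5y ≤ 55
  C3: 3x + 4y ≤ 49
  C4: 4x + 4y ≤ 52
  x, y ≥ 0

min z = -17x - 25y

s.t.
  x + 5y + s1 = 39
  5x + 5y + s2 = 55
  3x + 4y + s3 = 49
  4x + 4y + s4 = 52
  x, y, s1, s2, s3, s4 ≥ 0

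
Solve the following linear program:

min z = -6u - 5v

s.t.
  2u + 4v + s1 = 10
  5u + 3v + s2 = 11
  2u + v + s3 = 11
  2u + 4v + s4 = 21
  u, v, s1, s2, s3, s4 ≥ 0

Evaluate the objective at each vertex of the feasible region:
  z(0, 0) = 0
  z(2.2, 0) = -13.2
  z(1, 2) = -16  ←
  z(0, 2.5) = -12.5
The minimum is at u = 1, v = 2.

u = 1, v = 2, z = -16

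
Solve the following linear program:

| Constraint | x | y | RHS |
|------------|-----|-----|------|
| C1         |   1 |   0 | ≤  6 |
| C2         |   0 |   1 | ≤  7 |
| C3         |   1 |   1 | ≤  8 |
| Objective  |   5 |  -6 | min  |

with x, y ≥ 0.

Evaluate the objective at each vertex of the feasible region:
  z(0, 0) = 0
  z(6, 0) = 30
  z(6, 2) = 18
  z(1, 7) = -37
  z(0, 7) = -42  ←
The minimum is at x = 0, y = 7.

x = 0, y = 7, z = -42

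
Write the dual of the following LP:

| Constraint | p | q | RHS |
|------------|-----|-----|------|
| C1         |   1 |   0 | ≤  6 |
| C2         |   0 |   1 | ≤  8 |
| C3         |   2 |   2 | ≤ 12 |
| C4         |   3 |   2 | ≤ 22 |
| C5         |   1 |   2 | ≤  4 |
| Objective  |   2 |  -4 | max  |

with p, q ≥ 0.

Primal max cᵀx s.t. Ax ≤ b, x ≥ 0  →  Dual min bᵀy s.t. Aᵀy ≥ c, y ≥ 0.

Minimize: z = 6y1 + 8y2 + 12y3 + 22y4 + 4y5

Subject to:
  y1 + 2y3 + 3y4 + y5 ≥ 2
  y2 + 2y3 + 2y4 + 2y5 ≥ -4
  y1, y2, y3, y4, y5 ≥ 0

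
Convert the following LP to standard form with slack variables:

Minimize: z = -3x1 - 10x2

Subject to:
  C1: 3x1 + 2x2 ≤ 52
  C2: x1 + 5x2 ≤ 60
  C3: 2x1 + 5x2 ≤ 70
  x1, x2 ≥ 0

min z = -3x1 - 10x2

s.t.
  3x1 + 2x2 + s1 = 52
  x1 + 5x2 + s2 = 60
  2x1 + 5x2 + s3 = 70
  x1, x2, s1, s2, s3 ≥ 0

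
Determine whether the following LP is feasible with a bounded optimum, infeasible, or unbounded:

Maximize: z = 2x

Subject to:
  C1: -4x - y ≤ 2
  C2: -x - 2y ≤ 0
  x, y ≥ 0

Unbounded (objective can increase without bound)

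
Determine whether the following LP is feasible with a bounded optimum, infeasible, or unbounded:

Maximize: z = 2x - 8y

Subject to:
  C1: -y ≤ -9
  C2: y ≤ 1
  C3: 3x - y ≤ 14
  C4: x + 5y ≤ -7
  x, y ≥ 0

Infeasible (no feasible solution exists)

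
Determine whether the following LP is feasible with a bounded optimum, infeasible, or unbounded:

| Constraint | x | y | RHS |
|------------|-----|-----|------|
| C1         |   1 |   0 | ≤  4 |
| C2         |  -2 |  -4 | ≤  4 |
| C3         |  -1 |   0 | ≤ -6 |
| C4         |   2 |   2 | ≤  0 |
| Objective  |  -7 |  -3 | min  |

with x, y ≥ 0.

Infeasible (no feasible solution exists)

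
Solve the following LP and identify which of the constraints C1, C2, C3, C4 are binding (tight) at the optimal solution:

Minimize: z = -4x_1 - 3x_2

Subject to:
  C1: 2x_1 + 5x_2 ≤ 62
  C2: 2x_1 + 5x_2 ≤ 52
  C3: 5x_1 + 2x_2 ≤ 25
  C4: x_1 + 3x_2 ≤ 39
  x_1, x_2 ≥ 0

At x_1 = 1, x_2 = 10, compute slack b - a·x for each constraint:
  C1: 62 − 52 = 10  (slack)
  C2: 52 − 52 = 0  (binding)
  C3: 25 − 25 = 0  (binding)
  C4: 39 − 31 = 8  (slack)

Optimal: x_1 = 1, x_2 = 10
Binding: C2, C3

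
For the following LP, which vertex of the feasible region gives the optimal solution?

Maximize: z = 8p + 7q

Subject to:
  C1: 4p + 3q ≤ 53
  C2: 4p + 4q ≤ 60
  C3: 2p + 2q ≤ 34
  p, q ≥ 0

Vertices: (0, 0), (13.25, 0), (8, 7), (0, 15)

Evaluate the objective at each vertex of the feasible region:
  z(0, 0) = 0
  z(13.25, 0) = 106
  z(8, 7) = 113  ←
  z(0, 15) = 105
The maximum is at p = 8, q = 7.

(8, 7)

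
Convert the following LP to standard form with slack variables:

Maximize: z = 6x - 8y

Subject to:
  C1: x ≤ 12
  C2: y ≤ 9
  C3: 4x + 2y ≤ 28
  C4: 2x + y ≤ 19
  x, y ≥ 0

max z = 6x - 8y

s.t.
  x + s1 = 12
  y + s2 = 9
  4x + 2y + s3 = 28
  2x + y + s4 = 19
  x, y, s1, s2, s3, s4 ≥ 0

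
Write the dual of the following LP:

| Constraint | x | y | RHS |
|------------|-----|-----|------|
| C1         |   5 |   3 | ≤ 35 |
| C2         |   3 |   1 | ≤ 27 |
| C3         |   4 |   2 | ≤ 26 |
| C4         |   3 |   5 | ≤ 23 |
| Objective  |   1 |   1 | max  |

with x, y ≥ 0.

Primal max cᵀx s.t. Ax ≤ b, x ≥ 0  →  Dual min bᵀy s.t. Aᵀy ≥ c, y ≥ 0.

Minimize: z = 35y1 + 27y2 + 26y3 + 23y4

Subject to:
  5y1 + 3y2 + 4y3 + 3y4 ≥ 1
  3y1 + y2 + 2y3 + 5y4 ≥ 1
  y1, y2, y3, y4 ≥ 0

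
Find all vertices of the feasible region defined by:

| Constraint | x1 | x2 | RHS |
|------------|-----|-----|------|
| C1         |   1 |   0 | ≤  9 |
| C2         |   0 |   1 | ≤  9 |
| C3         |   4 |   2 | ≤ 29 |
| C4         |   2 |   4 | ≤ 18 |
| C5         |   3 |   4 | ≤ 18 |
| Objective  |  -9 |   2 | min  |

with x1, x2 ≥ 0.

(0, 0), (6, 0), (0, 4.5)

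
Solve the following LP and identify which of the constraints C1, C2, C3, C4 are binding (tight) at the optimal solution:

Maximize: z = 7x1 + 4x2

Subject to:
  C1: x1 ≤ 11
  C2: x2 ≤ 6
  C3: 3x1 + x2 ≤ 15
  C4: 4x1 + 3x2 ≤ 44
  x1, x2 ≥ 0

At x1 = 3, x2 = 6, compute slack b - a·x for each constraint:
  C1: 11 − 3 = 8  (slack)
  C2: 6 − 6 = 0  (binding)
  C3: 15 − 15 = 0  (binding)
  C4: 44 − 30 = 14  (slack)

Optimal: x1 = 3, x2 = 6
Binding: C2, C3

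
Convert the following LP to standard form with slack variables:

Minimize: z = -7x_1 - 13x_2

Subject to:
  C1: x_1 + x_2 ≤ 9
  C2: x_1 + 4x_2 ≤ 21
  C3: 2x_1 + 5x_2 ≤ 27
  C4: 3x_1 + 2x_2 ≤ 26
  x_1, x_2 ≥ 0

min z = -7x_1 - 13x_2

s.t.
  x_1 + x_2 + s1 = 9
  x_1 + 4x_2 + s2 = 21
  2x_1 + 5x_2 + s3 = 27
  3x_1 + 2x_2 + s4 = 26
  x_1, x_2, s1, s2, s3, s4 ≥ 0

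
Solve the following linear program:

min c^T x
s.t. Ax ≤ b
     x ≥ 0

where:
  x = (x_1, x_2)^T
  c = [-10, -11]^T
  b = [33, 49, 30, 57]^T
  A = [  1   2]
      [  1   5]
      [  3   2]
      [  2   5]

Evaluate the objective at each vertex of the feasible region:
  z(0, 0) = 0
  z(10, 0) = -100
  z(4, 9) = -139  ←
  z(0, 9.8) = -107.8
The minimum is at x_1 = 4, x_2 = 9.

x_1 = 4, x_2 = 9, z = -139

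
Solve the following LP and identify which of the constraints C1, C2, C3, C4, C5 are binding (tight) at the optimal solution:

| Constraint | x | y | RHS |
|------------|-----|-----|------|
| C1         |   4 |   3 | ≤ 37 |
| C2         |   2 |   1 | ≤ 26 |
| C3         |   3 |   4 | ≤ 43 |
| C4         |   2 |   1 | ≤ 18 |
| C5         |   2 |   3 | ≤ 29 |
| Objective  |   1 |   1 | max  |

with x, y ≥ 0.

At x = 4, y = 7, compute slack b - a·x for each constraint:
  C1: 37 − 37 = 0  (binding)
  C2: 26 − 15 = 11  (slack)
  C3: 43 − 40 = 3  (slack)
  C4: 18 − 15 = 3  (slack)
  C5: 29 − 29 = 0  (binding)

Optimal: x = 4, y = 7
Binding: C1, C5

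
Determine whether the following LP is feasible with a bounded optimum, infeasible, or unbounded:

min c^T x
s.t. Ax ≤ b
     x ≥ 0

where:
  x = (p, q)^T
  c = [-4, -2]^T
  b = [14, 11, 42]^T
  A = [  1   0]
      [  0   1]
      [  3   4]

Feasible with a bounded optimal solution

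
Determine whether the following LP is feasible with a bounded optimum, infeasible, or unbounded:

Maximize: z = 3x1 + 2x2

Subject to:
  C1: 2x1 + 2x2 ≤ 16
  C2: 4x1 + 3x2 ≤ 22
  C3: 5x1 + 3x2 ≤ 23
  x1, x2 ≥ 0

Feasible with a bounded optimal solution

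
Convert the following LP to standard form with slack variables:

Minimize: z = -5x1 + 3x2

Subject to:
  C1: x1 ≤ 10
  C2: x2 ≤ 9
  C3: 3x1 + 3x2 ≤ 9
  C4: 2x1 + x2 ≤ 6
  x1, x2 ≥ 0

min z = -5x1 + 3x2

s.t.
  x1 + s1 = 10
  x2 + s2 = 9
  3x1 + 3x2 + s3 = 9
  2x1 + x2 + s4 = 6
  x1, x2, s1, s2, s3, s4 ≥ 0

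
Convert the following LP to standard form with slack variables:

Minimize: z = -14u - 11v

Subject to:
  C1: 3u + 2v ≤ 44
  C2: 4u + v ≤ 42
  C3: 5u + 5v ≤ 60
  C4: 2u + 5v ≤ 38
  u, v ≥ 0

min z = -14u - 11v

s.t.
  3u + 2v + s1 = 44
  4u + v + s2 = 42
  5u + 5v + s3 = 60
  2u + 5v + s4 = 38
  u, v, s1, s2, s3, s4 ≥ 0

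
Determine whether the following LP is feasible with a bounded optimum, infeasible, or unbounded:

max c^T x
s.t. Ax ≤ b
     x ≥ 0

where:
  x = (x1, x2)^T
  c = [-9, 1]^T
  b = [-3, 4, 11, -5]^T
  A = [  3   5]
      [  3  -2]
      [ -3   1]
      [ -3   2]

Infeasible (no feasible solution exists)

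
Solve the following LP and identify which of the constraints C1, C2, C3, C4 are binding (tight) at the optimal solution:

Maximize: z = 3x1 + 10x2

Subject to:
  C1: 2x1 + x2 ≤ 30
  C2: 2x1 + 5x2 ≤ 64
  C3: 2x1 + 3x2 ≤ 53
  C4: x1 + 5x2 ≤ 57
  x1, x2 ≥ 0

At x1 = 7, x2 = 10, compute slack b - a·x for each constraint:
  C1: 30 − 24 = 6  (slack)
  C2: 64 − 64 = 0  (binding)
  C3: 53 − 44 = 9  (slack)
  C4: 57 − 57 = 0  (binding)

Optimal: x1 = 7, x2 = 10
Binding: C2, C4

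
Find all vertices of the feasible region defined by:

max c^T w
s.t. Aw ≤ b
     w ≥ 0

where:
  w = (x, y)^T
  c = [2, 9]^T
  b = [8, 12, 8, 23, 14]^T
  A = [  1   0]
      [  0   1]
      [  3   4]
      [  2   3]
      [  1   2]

(0, 0), (2.667, 0), (0, 2)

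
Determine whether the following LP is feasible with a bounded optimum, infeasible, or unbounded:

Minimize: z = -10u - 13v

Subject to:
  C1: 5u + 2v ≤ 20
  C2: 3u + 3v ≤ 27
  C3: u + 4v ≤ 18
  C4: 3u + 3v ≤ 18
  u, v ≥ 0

Feasible with a bounded optimal solution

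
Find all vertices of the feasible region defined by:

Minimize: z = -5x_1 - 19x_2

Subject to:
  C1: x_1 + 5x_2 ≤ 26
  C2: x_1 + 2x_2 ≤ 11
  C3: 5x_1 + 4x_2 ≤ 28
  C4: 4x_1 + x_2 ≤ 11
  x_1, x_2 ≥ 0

(0, 0), (2.75, 0), (1.571, 4.714), (1, 5), (0, 5.2)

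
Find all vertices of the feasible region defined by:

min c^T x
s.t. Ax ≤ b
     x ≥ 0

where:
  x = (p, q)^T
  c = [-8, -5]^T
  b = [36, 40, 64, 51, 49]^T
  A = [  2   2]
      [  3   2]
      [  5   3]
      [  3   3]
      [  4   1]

(0, 0), (12.25, 0), (11.86, 1.571), (8, 8), (6, 11), (0, 17)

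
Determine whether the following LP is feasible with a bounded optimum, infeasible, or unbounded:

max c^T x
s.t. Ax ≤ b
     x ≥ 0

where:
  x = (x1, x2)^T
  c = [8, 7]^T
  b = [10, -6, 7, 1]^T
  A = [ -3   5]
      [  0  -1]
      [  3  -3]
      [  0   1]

Infeasible (no feasible solution exists)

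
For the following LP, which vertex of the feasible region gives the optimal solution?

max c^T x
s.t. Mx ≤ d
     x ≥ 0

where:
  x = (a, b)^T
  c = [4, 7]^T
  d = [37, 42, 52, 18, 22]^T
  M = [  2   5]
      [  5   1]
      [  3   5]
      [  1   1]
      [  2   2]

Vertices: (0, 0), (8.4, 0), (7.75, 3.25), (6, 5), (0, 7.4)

Evaluate the objective at each vertex of the feasible region:
  z(0, 0) = 0
  z(8.4, 0) = 33.6
  z(7.75, 3.25) = 53.75
  z(6, 5) = 59  ←
  z(0, 7.4) = 51.8
The maximum is at a = 6, b = 5.

(6, 5)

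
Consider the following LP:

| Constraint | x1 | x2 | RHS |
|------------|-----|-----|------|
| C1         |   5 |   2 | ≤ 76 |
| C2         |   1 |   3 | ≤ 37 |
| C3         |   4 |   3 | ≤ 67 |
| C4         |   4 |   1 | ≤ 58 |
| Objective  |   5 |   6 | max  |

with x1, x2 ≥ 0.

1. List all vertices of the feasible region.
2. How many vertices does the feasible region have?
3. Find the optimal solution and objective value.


1. (0, 0), (14.5, 0), (13.38, 4.5), (10, 9), (0, 12.33)
2. 5
3. x1 = 10, x2 = 9, z = 104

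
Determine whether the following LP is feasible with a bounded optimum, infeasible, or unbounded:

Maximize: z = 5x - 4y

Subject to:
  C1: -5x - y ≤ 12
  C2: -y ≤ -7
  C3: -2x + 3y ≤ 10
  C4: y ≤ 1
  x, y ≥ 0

Infeasible (no feasible solution exists)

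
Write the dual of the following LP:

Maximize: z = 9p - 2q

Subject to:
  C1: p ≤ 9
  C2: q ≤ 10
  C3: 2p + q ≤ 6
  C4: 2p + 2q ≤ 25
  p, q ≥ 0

Primal max cᵀx s.t. Ax ≤ b, x ≥ 0  →  Dual min bᵀy s.t. Aᵀy ≥ c, y ≥ 0.

Minimize: z = 9y1 + 10y2 + 6y3 + 25y4

Subject to:
  y1 + 2y3 + 2y4 ≥ 9
  y2 + y3 + 2y4 ≥ -2
  y1, y2, y3, y4 ≥ 0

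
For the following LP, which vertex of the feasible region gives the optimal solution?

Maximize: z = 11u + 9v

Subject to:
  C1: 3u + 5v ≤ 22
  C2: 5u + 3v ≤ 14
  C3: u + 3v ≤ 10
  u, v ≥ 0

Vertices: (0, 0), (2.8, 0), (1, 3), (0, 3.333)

Evaluate the objective at each vertex of the feasible region:
  z(0, 0) = 0
  z(2.8, 0) = 30.8
  z(1, 3) = 38  ←
  z(0, 3.333) = 30
The maximum is at u = 1, v = 3.

(1, 3)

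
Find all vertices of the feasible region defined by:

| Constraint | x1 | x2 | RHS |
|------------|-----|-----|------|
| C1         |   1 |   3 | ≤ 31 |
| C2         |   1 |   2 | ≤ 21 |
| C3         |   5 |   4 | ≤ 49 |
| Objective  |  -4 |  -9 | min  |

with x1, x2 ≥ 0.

(0, 0), (9.8, 0), (2.333, 9.333), (1, 10), (0, 10.33)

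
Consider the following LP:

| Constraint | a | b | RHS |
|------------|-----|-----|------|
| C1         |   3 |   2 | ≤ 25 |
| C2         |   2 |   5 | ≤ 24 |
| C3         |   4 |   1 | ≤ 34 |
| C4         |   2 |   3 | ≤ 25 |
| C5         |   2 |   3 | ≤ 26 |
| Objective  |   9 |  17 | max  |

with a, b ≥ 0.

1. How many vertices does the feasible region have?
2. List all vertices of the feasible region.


1. 4
2. (0, 0), (8.333, 0), (7, 2), (0, 4.8)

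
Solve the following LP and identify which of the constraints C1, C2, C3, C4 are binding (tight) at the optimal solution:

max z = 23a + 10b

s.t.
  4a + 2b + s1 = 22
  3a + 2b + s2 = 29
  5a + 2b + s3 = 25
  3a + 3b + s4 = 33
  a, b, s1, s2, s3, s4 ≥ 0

At a = 3, b = 5, compute slack b - a·x for each constraint:
  C1: 22 − 22 = 0  (binding)
  C2: 29 − 19 = 10  (slack)
  C3: 25 − 25 = 0  (binding)
  C4: 33 − 24 = 9  (slack)

Optimal: a = 3, b = 5
Binding: C1, C3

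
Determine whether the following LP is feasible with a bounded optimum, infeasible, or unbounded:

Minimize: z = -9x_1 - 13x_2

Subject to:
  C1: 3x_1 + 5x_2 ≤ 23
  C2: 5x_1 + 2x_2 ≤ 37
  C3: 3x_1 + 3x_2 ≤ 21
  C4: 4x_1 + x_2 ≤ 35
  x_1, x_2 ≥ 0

Feasible with a bounded optimal solution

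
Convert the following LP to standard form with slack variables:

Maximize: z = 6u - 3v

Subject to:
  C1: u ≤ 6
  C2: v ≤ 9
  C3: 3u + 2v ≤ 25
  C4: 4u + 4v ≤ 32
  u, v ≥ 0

max z = 6u - 3v

s.t.
  u + s1 = 6
  v + s2 = 9
  3u + 2v + s3 = 25
  4u + 4v + s4 = 32
  u, v, s1, s2, s3, s4 ≥ 0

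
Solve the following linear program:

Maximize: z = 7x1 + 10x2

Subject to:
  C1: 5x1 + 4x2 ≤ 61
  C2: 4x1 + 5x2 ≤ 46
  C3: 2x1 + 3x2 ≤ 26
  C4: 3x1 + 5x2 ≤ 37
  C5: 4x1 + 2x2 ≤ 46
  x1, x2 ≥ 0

Evaluate the objective at each vertex of the feasible region:
  z(0, 0) = 0
  z(11.5, 0) = 80.5
  z(9, 2) = 83  ←
  z(0, 7.4) = 74
The maximum is at x1 = 9, x2 = 2.

x1 = 9, x2 = 2, z = 83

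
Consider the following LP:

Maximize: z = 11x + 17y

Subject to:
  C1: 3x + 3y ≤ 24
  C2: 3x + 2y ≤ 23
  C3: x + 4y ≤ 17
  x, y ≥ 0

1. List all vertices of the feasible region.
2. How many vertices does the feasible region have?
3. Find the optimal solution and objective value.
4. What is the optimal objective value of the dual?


1. (0, 0), (7.667, 0), (7, 1), (5, 3), (0, 4.25)
2. 5
3. x = 5, y = 3, z = 106
4. 106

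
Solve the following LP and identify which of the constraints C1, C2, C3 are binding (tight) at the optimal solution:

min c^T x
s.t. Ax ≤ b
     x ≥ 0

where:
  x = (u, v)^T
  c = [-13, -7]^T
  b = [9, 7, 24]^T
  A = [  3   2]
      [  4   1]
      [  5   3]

At u = 1, v = 3, compute slack b - a·x for each constraint:
  C1: 9 − 9 = 0  (binding)
  C2: 7 − 7 = 0  (binding)
  C3: 24 − 14 = 10  (slack)

Optimal: u = 1, v = 3
Binding: C1, C2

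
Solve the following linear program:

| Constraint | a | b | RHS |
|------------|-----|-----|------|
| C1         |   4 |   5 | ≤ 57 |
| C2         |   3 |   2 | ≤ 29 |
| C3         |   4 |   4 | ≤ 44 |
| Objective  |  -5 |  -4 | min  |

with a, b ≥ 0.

Evaluate the objective at each vertex of the feasible region:
  z(0, 0) = 0
  z(9.667, 0) = -48.33
  z(7, 4) = -51  ←
  z(0, 11) = -44
The minimum is at a = 7, b = 4.

a = 7, b = 4, z = -51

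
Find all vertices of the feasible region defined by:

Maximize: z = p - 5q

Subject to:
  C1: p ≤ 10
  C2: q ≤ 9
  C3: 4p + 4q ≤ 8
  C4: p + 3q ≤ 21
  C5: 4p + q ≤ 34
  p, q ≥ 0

(0, 0), (2, 0), (0, 2)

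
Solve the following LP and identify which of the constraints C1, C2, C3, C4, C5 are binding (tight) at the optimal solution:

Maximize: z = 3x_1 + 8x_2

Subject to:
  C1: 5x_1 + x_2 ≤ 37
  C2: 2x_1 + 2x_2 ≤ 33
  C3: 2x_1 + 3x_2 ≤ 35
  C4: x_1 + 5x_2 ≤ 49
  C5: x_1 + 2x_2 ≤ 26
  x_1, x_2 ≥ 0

At x_1 = 4, x_2 = 9, compute slack b - a·x for each constraint:
  C1: 37 − 29 = 8  (slack)
  C2: 33 − 26 = 7  (slack)
  C3: 35 − 35 = 0  (binding)
  C4: 49 − 49 = 0  (binding)
  C5: 26 − 22 = 4  (slack)

Optimal: x_1 = 4, x_2 = 9
Binding: C3, C4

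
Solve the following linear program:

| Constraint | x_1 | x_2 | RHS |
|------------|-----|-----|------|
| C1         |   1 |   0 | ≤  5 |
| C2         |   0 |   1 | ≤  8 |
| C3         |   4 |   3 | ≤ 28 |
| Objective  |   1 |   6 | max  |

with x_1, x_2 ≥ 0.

Evaluate the objective at each vertex of the feasible region:
  z(0, 0) = 0
  z(5, 0) = 5
  z(5, 2.667) = 21
  z(1, 8) = 49  ←
  z(0, 8) = 48
The maximum is at x_1 = 1, x_2 = 8.

x_1 = 1, x_2 = 8, z = 49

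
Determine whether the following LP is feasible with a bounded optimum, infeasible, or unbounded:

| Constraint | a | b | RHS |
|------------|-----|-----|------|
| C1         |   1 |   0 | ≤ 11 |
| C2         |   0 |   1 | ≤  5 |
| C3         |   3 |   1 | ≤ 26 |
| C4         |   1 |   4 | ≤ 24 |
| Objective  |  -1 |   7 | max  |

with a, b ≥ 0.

Feasible with a bounded optimal solution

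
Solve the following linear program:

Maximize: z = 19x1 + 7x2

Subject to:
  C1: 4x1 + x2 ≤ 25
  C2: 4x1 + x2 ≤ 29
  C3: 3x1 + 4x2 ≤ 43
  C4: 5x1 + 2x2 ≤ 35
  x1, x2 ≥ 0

Evaluate the objective at each vertex of the feasible region:
  z(0, 0) = 0
  z(6.25, 0) = 118.8
  z(5, 5) = 130  ←
  z(3.857, 7.857) = 128.3
  z(0, 10.75) = 75.25
The maximum is at x1 = 5, x2 = 5.

x1 = 5, x2 = 5, z = 130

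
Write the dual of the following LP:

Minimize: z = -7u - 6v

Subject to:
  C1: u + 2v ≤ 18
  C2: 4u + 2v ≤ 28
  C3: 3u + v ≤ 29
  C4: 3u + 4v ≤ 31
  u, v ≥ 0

Primal min cᵀx s.t. Ax ≤ b, x ≥ 0  →  Dual max −bᵀy s.t. Aᵀy ≥ −c, y ≥ 0.

Maximize: z = -18y1 - 28y2 - 29y3 - 31y4

Subject to:
  y1 + 4y2 + 3y3 + 3y4 ≥ 7
  2y1 + 2y2 + y3 + 4y4 ≥ 6
  y1, y2, y3, y4 ≥ 0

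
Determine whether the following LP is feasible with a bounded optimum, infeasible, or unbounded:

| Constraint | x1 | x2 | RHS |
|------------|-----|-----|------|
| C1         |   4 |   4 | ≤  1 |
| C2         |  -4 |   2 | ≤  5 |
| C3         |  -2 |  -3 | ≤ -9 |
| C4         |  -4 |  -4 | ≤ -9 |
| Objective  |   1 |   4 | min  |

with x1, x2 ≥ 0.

Infeasible (no feasible solution exists)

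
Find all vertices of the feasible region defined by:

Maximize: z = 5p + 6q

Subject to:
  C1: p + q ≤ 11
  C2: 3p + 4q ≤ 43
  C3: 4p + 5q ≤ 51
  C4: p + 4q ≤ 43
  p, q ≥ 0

(0, 0), (11, 0), (4, 7), (0, 10.2)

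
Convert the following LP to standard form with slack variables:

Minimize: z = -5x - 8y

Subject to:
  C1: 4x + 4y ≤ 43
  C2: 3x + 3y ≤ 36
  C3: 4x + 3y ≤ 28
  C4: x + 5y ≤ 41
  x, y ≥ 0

min z = -5x - 8y

s.t.
  4x + 4y + s1 = 43
  3x + 3y + s2 = 36
  4x + 3y + s3 = 28
  x + 5y + s4 = 41
  x, y, s1, s2, s3, s4 ≥ 0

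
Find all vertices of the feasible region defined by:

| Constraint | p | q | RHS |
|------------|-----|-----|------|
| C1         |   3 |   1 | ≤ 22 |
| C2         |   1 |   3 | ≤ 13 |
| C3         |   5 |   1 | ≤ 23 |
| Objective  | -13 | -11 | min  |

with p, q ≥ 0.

(0, 0), (4.6, 0), (4, 3), (0, 4.333)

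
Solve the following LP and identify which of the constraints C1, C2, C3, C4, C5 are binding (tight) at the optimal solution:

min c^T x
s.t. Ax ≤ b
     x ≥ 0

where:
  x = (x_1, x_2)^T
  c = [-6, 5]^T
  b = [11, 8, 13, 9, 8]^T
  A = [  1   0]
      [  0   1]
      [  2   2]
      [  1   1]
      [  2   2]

At x_1 = 4, x_2 = 0, compute slack b - a·x for each constraint:
  C1: 11 − 4 = 7  (slack)
  C2: 8 − 0 = 8  (slack)
  C3: 13 − 8 = 5  (slack)
  C4: 9 − 4 = 5  (slack)
  C5: 8 − 8 = 0  (binding)

Optimal: x_1 = 4, x_2 = 0
Binding: C5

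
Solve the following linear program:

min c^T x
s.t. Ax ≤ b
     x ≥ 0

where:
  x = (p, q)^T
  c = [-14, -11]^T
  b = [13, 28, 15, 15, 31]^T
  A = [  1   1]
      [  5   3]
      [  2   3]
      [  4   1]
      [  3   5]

Evaluate the objective at each vertex of the feasible region:
  z(0, 0) = 0
  z(3.75, 0) = -52.5
  z(3, 3) = -75  ←
  z(0, 5) = -55
The minimum is at p = 3, q = 3.

p = 3, q = 3, z = -75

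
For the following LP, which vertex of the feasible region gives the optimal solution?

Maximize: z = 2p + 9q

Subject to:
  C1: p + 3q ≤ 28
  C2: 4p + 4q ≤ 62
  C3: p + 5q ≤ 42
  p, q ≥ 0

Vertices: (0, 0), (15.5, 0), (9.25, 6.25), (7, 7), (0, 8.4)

Evaluate the objective at each vertex of the feasible region:
  z(0, 0) = 0
  z(15.5, 0) = 31
  z(9.25, 6.25) = 74.75
  z(7, 7) = 77  ←
  z(0, 8.4) = 75.6
The maximum is at p = 7, q = 7.

(7, 7)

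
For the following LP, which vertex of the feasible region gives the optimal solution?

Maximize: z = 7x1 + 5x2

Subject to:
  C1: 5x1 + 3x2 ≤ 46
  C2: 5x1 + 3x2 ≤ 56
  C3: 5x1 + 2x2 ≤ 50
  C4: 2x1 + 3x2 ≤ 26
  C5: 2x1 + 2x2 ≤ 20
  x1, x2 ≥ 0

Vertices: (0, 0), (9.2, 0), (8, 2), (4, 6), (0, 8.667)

Evaluate the objective at each vertex of the feasible region:
  z(0, 0) = 0
  z(9.2, 0) = 64.4
  z(8, 2) = 66  ←
  z(4, 6) = 58
  z(0, 8.667) = 43.33
The maximum is at x1 = 8, x2 = 2.

(8, 2)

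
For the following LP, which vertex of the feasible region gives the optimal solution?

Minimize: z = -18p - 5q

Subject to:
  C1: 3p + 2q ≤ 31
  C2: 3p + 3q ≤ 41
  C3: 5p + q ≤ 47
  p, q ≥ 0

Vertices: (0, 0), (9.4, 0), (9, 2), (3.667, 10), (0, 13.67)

Evaluate the objective at each vertex of the feasible region:
  z(0, 0) = 0
  z(9.4, 0) = -169.2
  z(9, 2) = -172  ←
  z(3.667, 10) = -116
  z(0, 13.67) = -68.33
The minimum is at p = 9, q = 2.

(9, 2)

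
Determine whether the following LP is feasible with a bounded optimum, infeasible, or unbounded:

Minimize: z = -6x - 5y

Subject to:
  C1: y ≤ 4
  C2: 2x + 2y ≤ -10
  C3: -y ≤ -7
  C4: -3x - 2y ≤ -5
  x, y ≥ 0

Infeasible (no feasible solution exists)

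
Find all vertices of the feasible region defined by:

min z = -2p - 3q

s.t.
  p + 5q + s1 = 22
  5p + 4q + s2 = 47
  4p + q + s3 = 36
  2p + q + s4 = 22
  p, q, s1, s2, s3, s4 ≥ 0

(0, 0), (9, 0), (8.818, 0.7273), (7, 3), (0, 4.4)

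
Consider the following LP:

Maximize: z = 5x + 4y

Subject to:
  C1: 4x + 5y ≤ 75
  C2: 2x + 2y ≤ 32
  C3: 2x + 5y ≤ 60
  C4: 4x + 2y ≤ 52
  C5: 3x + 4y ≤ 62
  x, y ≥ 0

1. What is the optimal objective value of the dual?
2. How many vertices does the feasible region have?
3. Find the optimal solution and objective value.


1. 74
2. 5
3. x = 10, y = 6, z = 74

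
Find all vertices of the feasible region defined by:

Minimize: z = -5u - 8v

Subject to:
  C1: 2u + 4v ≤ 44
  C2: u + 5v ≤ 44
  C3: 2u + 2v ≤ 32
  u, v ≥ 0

(0, 0), (16, 0), (10, 6), (7.333, 7.333), (0, 8.8)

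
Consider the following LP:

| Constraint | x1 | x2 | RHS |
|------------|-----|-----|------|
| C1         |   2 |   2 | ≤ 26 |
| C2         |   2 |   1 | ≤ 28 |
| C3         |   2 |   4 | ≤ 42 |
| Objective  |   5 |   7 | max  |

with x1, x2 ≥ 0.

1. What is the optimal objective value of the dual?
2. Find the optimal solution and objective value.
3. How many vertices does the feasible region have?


1. 81
2. x1 = 5, x2 = 8, z = 81
3. 4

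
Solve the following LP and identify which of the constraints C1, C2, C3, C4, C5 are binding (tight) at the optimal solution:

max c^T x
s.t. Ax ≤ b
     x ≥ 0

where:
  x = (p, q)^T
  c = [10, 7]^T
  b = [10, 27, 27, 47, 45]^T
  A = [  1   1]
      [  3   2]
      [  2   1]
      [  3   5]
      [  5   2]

At p = 7, q = 3, compute slack b - a·x for each constraint:
  C1: 10 − 10 = 0  (binding)
  C2: 27 − 27 = 0  (binding)
  C3: 27 − 17 = 10  (slack)
  C4: 47 − 36 = 11  (slack)
  C5: 45 − 41 = 4  (slack)

Optimal: p = 7, q = 3
Binding: C1, C2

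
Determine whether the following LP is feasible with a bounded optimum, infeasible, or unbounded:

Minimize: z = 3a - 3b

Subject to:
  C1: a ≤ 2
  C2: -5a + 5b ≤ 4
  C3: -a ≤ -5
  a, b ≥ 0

Infeasible (no feasible solution exists)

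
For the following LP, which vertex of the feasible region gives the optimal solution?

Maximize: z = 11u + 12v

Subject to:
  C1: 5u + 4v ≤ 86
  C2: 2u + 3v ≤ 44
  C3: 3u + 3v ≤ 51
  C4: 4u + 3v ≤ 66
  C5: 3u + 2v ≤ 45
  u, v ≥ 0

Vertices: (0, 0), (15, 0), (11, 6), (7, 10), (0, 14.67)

Evaluate the objective at each vertex of the feasible region:
  z(0, 0) = 0
  z(15, 0) = 165
  z(11, 6) = 193
  z(7, 10) = 197  ←
  z(0, 14.67) = 176
The maximum is at u = 7, v = 10.

(7, 10)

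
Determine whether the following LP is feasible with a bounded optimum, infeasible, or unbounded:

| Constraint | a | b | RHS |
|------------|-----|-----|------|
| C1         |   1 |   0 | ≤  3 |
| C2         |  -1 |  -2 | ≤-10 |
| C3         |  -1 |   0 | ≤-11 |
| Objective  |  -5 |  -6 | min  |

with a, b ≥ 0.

Infeasible (no feasible solution exists)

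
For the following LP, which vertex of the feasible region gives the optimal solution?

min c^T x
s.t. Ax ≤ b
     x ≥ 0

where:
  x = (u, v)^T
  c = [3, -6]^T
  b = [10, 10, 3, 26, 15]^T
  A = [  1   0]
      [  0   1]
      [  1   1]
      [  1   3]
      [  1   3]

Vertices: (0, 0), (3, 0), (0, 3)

Evaluate the objective at each vertex of the feasible region:
  z(0, 0) = 0
  z(3, 0) = 9
  z(0, 3) = -18  ←
The minimum is at u = 0, v = 3.

(0, 3)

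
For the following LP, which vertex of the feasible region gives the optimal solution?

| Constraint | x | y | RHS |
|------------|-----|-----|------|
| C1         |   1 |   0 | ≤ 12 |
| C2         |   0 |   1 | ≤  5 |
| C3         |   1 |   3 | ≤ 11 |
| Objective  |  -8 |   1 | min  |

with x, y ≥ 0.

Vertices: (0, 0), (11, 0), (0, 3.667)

Evaluate the objective at each vertex of the feasible region:
  z(0, 0) = 0
  z(11, 0) = -88  ←
  z(0, 3.667) = 3.667
The minimum is at x = 11, y = 0.

(11, 0)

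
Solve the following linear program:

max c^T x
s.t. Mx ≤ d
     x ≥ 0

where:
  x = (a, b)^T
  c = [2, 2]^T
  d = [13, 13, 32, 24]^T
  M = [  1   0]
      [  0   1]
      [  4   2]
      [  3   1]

Evaluate the objective at each vertex of the feasible region:
  z(0, 0) = 0
  z(8, 0) = 16
  z(1.5, 13) = 29  ←
  z(0, 13) = 26
The maximum is at a = 1.5, b = 13.

a = 1.5, b = 13, z = 29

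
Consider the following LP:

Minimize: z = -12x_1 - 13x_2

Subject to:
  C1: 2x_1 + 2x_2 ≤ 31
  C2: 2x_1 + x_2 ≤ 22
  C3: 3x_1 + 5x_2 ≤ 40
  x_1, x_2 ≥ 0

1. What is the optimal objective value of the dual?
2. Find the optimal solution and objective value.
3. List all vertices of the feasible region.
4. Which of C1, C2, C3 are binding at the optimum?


1. -146
2. x_1 = 10, x_2 = 2, z = -146
3. (0, 0), (11, 0), (10, 2), (0, 8)
4. C2, C3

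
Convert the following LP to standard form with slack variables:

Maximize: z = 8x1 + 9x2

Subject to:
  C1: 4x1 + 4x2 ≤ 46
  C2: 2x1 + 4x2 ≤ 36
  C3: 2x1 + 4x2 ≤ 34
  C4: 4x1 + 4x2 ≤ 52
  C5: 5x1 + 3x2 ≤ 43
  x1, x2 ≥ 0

max z = 8x1 + 9x2

s.t.
  4x1 + 4x2 + s1 = 46
  2x1 + 4x2 + s2 = 36
  2x1 + 4x2 + s3 = 34
  4x1 + 4x2 + s4 = 52
  5x1 + 3x2 + s5 = 43
  x1, x2, s1, s2, s3, s4, s5 ≥ 0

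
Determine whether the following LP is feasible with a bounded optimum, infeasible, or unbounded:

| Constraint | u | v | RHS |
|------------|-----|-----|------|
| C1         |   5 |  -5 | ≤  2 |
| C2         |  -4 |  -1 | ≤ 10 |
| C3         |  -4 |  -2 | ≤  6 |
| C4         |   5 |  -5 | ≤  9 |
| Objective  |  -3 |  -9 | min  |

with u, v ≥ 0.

Unbounded (objective can decrease without bound)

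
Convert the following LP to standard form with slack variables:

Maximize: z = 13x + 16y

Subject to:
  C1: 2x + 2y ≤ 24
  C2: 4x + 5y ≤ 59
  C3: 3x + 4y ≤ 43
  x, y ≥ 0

max z = 13x + 16y

s.t.
  2x + 2y + s1 = 24
  4x + 5y + s2 = 59
  3x + 4y + s3 = 43
  x, y, s1, s2, s3 ≥ 0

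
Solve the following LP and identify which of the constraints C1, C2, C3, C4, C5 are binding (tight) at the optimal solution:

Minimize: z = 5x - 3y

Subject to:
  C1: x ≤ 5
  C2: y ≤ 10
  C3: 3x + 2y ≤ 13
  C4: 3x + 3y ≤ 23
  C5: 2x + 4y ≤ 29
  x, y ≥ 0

At x = 0, y = 6.5, compute slack b - a·x for each constraint:
  C1: 5 − 0 = 5  (slack)
  C2: 10 − 6.5 = 3.5  (slack)
  C3: 13 − 13 = 0  (binding)
  C4: 23 − 19.5 = 3.5  (slack)
  C5: 29 − 26 = 3  (slack)

Optimal: x = 0, y = 6.5
Binding: C3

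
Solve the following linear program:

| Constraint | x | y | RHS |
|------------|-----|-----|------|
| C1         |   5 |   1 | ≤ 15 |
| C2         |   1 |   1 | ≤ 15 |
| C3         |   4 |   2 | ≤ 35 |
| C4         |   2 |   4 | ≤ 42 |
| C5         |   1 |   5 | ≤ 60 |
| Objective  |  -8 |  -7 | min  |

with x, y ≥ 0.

Evaluate the objective at each vertex of the feasible region:
  z(0, 0) = 0
  z(3, 0) = -24
  z(1, 10) = -78  ←
  z(0, 10.5) = -73.5
The minimum is at x = 1, y = 10.

x = 1, y = 10, z = -78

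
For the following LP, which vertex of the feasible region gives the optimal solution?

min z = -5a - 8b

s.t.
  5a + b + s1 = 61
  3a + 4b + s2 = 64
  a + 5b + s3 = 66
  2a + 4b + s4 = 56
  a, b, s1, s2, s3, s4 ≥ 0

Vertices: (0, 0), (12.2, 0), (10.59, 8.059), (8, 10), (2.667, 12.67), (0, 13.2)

Evaluate the objective at each vertex of the feasible region:
  z(0, 0) = 0
  z(12.2, 0) = -61
  z(10.59, 8.059) = -117.4
  z(8, 10) = -120  ←
  z(2.667, 12.67) = -114.7
  z(0, 13.2) = -105.6
The minimum is at a = 8, b = 10.

(8, 10)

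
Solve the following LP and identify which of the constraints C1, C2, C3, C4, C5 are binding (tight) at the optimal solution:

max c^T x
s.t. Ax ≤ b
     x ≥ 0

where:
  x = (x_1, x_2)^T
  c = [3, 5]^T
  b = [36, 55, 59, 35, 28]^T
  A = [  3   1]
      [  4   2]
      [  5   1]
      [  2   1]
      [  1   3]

At x_1 = 10, x_2 = 6, compute slack b - a·x for each constraint:
  C1: 36 − 36 = 0  (binding)
  C2: 55 − 52 = 3  (slack)
  C3: 59 − 56 = 3  (slack)
  C4: 35 − 26 = 9  (slack)
  C5: 28 − 28 = 0  (binding)

Optimal: x_1 = 10, x_2 = 6
Binding: C1, C5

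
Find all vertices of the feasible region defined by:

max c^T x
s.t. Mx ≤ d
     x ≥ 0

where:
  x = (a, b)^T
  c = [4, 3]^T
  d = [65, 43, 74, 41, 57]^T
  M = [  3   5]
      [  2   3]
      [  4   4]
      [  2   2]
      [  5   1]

(0, 0), (11.4, 0), (10, 7), (0, 13)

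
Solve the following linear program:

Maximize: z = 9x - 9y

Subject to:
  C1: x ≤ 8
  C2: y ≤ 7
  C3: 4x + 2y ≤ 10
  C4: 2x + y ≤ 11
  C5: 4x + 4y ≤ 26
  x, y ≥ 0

Evaluate the objective at each vertex of the feasible region:
  z(0, 0) = 0
  z(2.5, 0) = 22.5  ←
  z(0, 5) = -45
The maximum is at x = 2.5, y = 0.

x = 2.5, y = 0, z = 22.5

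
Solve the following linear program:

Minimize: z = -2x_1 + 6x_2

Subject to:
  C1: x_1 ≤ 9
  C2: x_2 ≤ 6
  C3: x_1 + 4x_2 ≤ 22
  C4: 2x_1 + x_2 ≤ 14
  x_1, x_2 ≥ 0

Evaluate the objective at each vertex of the feasible region:
  z(0, 0) = 0
  z(7, 0) = -14  ←
  z(4.857, 4.286) = 16
  z(0, 5.5) = 33
The minimum is at x_1 = 7, x_2 = 0.

x_1 = 7, x_2 = 0, z = -14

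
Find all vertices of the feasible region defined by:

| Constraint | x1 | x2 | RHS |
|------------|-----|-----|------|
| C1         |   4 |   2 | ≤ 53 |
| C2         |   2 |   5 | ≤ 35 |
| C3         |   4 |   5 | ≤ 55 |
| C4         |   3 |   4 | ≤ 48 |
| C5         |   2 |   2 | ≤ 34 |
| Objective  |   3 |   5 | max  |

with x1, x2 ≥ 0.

(0, 0), (13.25, 0), (12.92, 0.6667), (10, 3), (0, 7)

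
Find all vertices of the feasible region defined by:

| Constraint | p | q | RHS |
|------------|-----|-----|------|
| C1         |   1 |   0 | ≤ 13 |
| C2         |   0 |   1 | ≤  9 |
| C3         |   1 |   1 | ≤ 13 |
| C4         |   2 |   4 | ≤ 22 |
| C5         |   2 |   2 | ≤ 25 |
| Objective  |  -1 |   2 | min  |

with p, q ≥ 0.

(0, 0), (11, 0), (0, 5.5)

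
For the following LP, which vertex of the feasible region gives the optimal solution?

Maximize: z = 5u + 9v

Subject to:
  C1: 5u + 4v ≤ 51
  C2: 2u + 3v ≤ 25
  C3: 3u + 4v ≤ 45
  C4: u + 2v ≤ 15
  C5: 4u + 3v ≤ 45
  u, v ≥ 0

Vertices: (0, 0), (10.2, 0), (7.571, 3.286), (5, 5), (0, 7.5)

Evaluate the objective at each vertex of the feasible region:
  z(0, 0) = 0
  z(10.2, 0) = 51
  z(7.571, 3.286) = 67.43
  z(5, 5) = 70  ←
  z(0, 7.5) = 67.5
The maximum is at u = 5, v = 5.

(5, 5)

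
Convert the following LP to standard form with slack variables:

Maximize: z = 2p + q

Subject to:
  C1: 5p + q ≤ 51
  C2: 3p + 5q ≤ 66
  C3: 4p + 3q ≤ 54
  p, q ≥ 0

max z = 2p + q

s.t.
  5p + q + s1 = 51
  3p + 5q + s2 = 66
  4p + 3q + s3 = 54
  p, q, s1, s2, s3 ≥ 0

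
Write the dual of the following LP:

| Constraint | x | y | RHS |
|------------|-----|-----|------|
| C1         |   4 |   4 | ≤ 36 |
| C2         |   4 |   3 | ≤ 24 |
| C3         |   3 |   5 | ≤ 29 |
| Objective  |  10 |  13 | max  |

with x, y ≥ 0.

Primal max cᵀx s.t. Ax ≤ b, x ≥ 0  →  Dual min bᵀy s.t. Aᵀy ≥ c, y ≥ 0.

Minimize: z = 36y1 + 24y2 + 29y3

Subject to:
  4y1 + 4y2 + 3y3 ≥ 10
  4y1 + 3y2 + 5y3 ≥ 13
  y1, y2, y3 ≥ 0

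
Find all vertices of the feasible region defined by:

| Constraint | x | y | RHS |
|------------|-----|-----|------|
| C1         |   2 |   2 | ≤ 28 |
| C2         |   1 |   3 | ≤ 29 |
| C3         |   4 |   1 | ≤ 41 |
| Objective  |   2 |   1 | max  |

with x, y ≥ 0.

(0, 0), (10.25, 0), (9, 5), (6.5, 7.5), (0, 9.667)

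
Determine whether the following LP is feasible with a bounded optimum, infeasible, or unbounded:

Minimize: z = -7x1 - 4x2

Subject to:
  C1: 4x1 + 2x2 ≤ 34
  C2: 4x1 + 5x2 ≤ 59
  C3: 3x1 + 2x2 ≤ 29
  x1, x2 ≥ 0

Feasible with a bounded optimal solution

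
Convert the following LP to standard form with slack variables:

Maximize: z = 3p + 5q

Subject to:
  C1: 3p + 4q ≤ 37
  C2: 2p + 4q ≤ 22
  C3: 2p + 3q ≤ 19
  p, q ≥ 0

max z = 3p + 5q

s.t.
  3p + 4q + s1 = 37
  2p + 4q + s2 = 22
  2p + 3q + s3 = 19
  p, q, s1, s2, s3 ≥ 0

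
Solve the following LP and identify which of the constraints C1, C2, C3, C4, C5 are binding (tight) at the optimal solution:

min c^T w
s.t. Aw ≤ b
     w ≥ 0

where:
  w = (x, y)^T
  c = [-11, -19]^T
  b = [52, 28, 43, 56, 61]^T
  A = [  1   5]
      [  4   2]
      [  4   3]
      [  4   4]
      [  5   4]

At x = 2, y = 10, compute slack b - a·x for each constraint:
  C1: 52 − 52 = 0  (binding)
  C2: 28 − 28 = 0  (binding)
  C3: 43 − 38 = 5  (slack)
  C4: 56 − 48 = 8  (slack)
  C5: 61 − 50 = 11  (slack)

Optimal: x = 2, y = 10
Binding: C1, C2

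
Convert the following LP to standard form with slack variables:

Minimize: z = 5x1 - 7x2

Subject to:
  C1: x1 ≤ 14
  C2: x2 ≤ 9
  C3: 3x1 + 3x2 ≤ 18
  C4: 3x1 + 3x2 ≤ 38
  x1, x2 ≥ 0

min z = 5x1 - 7x2

s.t.
  x1 + s1 = 14
  x2 + s2 = 9
  3x1 + 3x2 + s3 = 18
  3x1 + 3x2 + s4 = 38
  x1, x2, s1, s2, s3, s4 ≥ 0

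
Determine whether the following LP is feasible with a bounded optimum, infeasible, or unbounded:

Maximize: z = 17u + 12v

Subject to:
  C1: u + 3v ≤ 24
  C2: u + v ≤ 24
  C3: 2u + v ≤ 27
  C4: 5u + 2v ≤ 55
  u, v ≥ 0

Feasible with a bounded optimal solution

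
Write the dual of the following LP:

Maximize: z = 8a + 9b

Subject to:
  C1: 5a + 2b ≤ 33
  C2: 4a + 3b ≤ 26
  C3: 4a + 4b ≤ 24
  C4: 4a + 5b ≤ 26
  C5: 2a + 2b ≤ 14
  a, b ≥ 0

Primal max cᵀx s.t. Ax ≤ b, x ≥ 0  →  Dual min bᵀy s.t. Aᵀy ≥ c, y ≥ 0.

Minimize: z = 33y1 + 26y2 + 24y3 + 26y4 + 14y5

Subject to:
  5y1 + 4y2 + 4y3 + 4y4 + 2y5 ≥ 8
  2y1 + 3y2 + 4y3 + 5y4 + 2y5 ≥ 9
  y1, y2, y3, y4, y5 ≥ 0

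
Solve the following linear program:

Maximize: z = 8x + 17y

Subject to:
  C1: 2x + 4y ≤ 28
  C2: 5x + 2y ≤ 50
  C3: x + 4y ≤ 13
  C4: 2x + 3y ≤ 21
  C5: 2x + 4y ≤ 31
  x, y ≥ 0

Evaluate the objective at each vertex of the feasible region:
  z(0, 0) = 0
  z(10, 0) = 80
  z(9.818, 0.4545) = 86.27
  z(9, 1) = 89  ←
  z(0, 3.25) = 55.25
The maximum is at x = 9, y = 1.

x = 9, y = 1, z = 89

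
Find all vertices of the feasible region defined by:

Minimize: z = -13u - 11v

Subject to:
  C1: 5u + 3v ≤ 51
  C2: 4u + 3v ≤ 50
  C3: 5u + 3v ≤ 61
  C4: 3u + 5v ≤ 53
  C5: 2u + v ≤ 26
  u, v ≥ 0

(0, 0), (10.2, 0), (6, 7), (0, 10.6)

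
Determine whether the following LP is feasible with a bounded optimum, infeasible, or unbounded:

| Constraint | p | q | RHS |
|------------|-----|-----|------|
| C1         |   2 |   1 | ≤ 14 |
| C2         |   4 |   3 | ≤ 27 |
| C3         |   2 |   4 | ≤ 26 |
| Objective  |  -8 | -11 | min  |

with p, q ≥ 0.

Feasible with a bounded optimal solution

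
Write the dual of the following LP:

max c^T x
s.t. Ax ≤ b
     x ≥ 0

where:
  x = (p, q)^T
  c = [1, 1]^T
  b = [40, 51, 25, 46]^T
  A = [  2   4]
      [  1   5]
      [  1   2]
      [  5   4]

Primal max cᵀx s.t. Ax ≤ b, x ≥ 0  →  Dual min bᵀy s.t. Aᵀy ≥ c, y ≥ 0.

Minimize: z = 40y1 + 51y2 + 25y3 + 46y4

Subject to:
  2y1 + y2 + y3 + 5y4 ≥ 1
  4y1 + 5y2 + 2y3 + 4y4 ≥ 1
  y1, y2, y3, y4 ≥ 0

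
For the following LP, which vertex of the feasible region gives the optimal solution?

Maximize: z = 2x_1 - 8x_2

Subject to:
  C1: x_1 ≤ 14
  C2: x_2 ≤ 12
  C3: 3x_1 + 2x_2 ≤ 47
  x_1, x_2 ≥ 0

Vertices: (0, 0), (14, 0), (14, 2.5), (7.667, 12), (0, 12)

Evaluate the objective at each vertex of the feasible region:
  z(0, 0) = 0
  z(14, 0) = 28  ←
  z(14, 2.5) = 8
  z(7.667, 12) = -80.67
  z(0, 12) = -96
The maximum is at x_1 = 14, x_2 = 0.

(14, 0)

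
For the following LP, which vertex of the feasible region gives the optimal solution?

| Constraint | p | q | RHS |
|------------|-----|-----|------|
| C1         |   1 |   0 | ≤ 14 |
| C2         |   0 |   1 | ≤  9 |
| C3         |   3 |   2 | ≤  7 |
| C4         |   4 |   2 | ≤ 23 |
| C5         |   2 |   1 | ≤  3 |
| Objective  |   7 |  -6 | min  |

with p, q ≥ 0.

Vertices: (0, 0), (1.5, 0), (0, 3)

Evaluate the objective at each vertex of the feasible region:
  z(0, 0) = 0
  z(1.5, 0) = 10.5
  z(0, 3) = -18  ←
The minimum is at p = 0, q = 3.

(0, 3)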